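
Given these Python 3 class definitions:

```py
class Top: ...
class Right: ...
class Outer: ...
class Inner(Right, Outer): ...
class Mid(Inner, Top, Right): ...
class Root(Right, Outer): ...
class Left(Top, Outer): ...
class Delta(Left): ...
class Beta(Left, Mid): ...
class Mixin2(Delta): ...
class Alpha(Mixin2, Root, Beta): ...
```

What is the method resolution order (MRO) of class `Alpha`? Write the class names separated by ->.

Alpha -> Mixin2 -> Delta -> Root -> Beta -> Left -> Mid -> Inner -> Top -> Right -> Outer -> object

L[Alpha] = Alpha + merge(L[Mixin2], L[Root], L[Beta], [Mixin2 Root Beta])
  take Mixin2:  [Mixin2 Delta Left Top Outer object] + [Root Right Outer object] + [Beta Left Mid Inner Top Right Outer object] + [Mixin2 Root Beta]
  take Delta:  [Delta Left Top Outer object] + [Root Right Outer object] + [Beta Left Mid Inner Top Right Outer object] + [Root Beta]
  take Root:  [Left Top Outer object] + [Root Right Outer object] + [Beta Left Mid Inner Top Right Outer object] + [Root Beta]
  take Beta:  [Left Top Outer object] + [Right Outer object] + [Beta Left Mid Inner Top Right Outer object] + [Beta]
  take Left:  [Left Top Outer object] + [Right Outer object] + [Left Mid Inner Top Right Outer object]
  take Mid:  [Top Outer object] + [Right Outer object] + [Mid Inner Top Right Outer object]
  take Inner:  [Top Outer object] + [Right Outer object] + [Inner Top Right Outer object]
  take Top:  [Top Outer object] + [Right Outer object] + [Top Right Outer object]
  take Right:  [Outer object] + [Right Outer object] + [Right Outer object]
  take Outer:  [Outer object] + [Outer object] + [Outer object]
  take object:  [object] + [object] + [object]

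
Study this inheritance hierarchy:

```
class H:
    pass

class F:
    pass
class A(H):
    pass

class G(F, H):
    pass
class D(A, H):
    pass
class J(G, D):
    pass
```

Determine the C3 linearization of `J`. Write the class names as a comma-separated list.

L[J] = J + merge(L[G], L[D], [G D])
  take G:  [G F H object] + [D A H object] + [G D]
  take F:  [F H object] + [D A H object] + [D]
  take D:  [H object] + [D A H object] + [D]
  take A:  [H object] + [A H object]
  take H:  [H object] + [H object]
  take object:  [object] + [object]

J, G, F, D, A, H, object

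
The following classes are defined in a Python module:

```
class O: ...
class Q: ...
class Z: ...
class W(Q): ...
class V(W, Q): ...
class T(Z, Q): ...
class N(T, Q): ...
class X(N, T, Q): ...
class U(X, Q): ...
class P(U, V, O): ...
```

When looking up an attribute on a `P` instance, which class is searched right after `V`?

W

L[P] = P + merge(L[U], L[V], L[O], [U V O])
  take U:  [U X N T Z Q object] + [V W Q object] + [O object] + [U V O]
  take X:  [X N T Z Q object] + [V W Q object] + [O object] + [V O]
  take N:  [N T Z Q object] + [V W Q object] + [O object] + [V O]
  take T:  [T Z Q object] + [V W Q object] + [O object] + [V O]
  take Z:  [Z Q object] + [V W Q object] + [O object] + [V O]
  take V:  [Q object] + [V W Q object] + [O object] + [V O]
  take W:  [Q object] + [W Q object] + [O object] + [O]
  take Q:  [Q object] + [Q object] + [O object] + [O]
  take O:  [object] + [object] + [O object] + [O]
  take object:  [object] + [object] + [object]
MRO: P U X N T Z V W Q O object
V is at position 6; next is W.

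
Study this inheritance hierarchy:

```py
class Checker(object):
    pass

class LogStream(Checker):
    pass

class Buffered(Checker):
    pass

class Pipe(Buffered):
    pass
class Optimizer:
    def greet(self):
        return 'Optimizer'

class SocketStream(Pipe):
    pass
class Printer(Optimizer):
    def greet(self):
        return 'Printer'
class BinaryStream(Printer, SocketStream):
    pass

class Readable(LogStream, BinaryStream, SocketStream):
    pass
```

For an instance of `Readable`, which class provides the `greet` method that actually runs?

Printer

L[Readable] = Readable + merge(L[LogStream], L[BinaryStream], L[SocketStream], [LogStream BinaryStream SocketStream])
  take LogStream:  [LogStream Checker object] + [BinaryStream Printer Optimizer SocketStream Pipe Buffered Checker object] + [SocketStream Pipe Buffered Checker object] + [LogStream BinaryStream SocketStream]
  take BinaryStream:  [Checker object] + [BinaryStream Printer Optimizer SocketStream Pipe Buffered Checker object] + [SocketStream Pipe Buffered Checker object] + [BinaryStream SocketStream]
  take Printer:  [Checker object] + [Printer Optimizer SocketStream Pipe Buffered Checker object] + [SocketStream Pipe Buffered Checker object] + [SocketStream]
  take Optimizer:  [Checker object] + [Optimizer SocketStream Pipe Buffered Checker object] + [SocketStream Pipe Buffered Checker object] + [SocketStream]
  take SocketStream:  [Checker object] + [SocketStream Pipe Buffered Checker object] + [SocketStream Pipe Buffered Checker object] + [SocketStream]
  take Pipe:  [Checker object] + [Pipe Buffered Checker object] + [Pipe Buffered Checker object]
  take Buffered:  [Checker object] + [Buffered Checker object] + [Buffered Checker object]
  take Checker:  [Checker object] + [Checker object] + [Checker object]
  take object:  [object] + [object] + [object]
MRO: Readable LogStream BinaryStream Printer Optimizer SocketStream Pipe Buffered Checker object
greet is defined in: Optimizer, Printer. First along the MRO is Printer.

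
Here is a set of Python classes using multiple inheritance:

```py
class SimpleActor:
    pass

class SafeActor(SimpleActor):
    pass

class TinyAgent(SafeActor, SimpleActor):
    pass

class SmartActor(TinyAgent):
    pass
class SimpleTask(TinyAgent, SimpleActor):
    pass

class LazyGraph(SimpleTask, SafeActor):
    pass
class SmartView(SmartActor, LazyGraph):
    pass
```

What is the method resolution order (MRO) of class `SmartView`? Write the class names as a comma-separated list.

L[SmartView] = SmartView + merge(L[SmartActor], L[LazyGraph], [SmartActor LazyGraph])
  take SmartActor:  [SmartActor TinyAgent SafeActor SimpleActor object] + [LazyGraph SimpleTask TinyAgent SafeActor SimpleActor object] + [SmartActor LazyGraph]
  take LazyGraph:  [TinyAgent SafeActor SimpleActor object] + [LazyGraph SimpleTask TinyAgent SafeActor SimpleActor object] + [LazyGraph]
  take SimpleTask:  [TinyAgent SafeActor SimpleActor object] + [SimpleTask TinyAgent SafeActor SimpleActor object]
  take TinyAgent:  [TinyAgent SafeActor SimpleActor object] + [TinyAgent SafeActor SimpleActor object]
  take SafeActor:  [SafeActor SimpleActor object] + [SafeActor SimpleActor object]
  take SimpleActor:  [SimpleActor object] + [SimpleActor object]
  take object:  [object] + [object]

SmartView, SmartActor, LazyGraph, SimpleTask, TinyAgent, SafeActor, SimpleActor, object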